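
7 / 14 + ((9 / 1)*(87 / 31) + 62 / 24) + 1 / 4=28.59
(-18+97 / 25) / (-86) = 353 / 2150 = 0.16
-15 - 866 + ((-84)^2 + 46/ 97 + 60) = 6235.47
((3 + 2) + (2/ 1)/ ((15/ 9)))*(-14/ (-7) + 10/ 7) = 744/ 35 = 21.26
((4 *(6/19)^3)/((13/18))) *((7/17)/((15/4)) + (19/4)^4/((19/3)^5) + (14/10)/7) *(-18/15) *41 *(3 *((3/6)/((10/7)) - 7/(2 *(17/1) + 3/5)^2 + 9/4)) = -2588744344032369/107747920398625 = -24.03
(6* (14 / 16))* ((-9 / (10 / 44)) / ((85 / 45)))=-18711 / 170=-110.06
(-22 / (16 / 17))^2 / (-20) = -34969 / 1280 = -27.32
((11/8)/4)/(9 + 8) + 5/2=1371/544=2.52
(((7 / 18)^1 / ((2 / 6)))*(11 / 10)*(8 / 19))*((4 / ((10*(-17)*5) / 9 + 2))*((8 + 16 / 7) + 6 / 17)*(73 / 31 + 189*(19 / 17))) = -1175653809 / 22128730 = -53.13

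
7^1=7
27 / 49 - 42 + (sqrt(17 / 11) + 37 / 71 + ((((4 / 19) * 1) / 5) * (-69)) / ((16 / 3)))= -54827593 / 1322020 + sqrt(187) / 11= -40.23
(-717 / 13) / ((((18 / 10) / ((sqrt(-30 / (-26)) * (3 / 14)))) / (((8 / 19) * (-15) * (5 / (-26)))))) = -179250 * sqrt(195) / 292201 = -8.57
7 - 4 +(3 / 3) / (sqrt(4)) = 7 / 2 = 3.50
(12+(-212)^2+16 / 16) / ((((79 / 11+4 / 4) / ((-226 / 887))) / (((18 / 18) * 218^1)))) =-12182178118 / 39915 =-305203.01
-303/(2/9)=-2727/2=-1363.50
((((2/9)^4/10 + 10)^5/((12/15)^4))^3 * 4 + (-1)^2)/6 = 9704826131414950.93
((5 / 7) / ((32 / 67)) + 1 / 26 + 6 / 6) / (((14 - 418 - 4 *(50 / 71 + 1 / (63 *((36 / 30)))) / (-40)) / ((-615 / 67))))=8699508945 / 151074970904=0.06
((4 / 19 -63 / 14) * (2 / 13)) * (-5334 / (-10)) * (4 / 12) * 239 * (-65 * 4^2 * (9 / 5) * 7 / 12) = 2909152932 / 95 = 30622662.44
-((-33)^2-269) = -820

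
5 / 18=0.28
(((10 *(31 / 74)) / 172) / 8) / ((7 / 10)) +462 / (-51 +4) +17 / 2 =-11100575 / 8375024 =-1.33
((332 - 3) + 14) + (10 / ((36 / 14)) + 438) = 7064 / 9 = 784.89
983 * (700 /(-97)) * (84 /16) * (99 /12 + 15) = -335964825 /388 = -865888.72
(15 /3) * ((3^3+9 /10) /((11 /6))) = 837 /11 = 76.09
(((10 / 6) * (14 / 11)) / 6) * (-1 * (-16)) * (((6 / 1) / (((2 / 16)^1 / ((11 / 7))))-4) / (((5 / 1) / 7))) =56000 / 99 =565.66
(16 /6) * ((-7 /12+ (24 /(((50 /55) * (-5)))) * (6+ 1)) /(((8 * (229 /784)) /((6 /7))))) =-630728 /17175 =-36.72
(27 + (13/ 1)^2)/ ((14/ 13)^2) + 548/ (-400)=16763/ 100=167.63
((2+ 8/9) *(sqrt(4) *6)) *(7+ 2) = 312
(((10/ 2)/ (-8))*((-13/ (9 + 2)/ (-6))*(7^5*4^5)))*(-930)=21674307200/ 11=1970391563.64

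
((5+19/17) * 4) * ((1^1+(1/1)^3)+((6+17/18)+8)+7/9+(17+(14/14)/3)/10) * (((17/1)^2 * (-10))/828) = -3095768/1863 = -1661.71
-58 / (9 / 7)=-406 / 9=-45.11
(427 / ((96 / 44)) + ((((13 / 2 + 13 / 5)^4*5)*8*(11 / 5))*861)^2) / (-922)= -2530894617415636988414591 / 8643750000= -292800534191252.29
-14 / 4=-7 / 2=-3.50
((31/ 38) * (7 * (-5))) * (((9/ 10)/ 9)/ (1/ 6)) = -651/ 38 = -17.13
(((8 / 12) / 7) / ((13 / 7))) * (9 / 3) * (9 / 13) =18 / 169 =0.11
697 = 697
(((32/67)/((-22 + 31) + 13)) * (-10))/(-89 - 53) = 80/52327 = 0.00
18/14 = 9/7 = 1.29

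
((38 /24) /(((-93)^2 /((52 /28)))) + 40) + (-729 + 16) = -488945021 /726516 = -673.00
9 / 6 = 3 / 2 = 1.50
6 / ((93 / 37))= 74 / 31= 2.39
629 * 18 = 11322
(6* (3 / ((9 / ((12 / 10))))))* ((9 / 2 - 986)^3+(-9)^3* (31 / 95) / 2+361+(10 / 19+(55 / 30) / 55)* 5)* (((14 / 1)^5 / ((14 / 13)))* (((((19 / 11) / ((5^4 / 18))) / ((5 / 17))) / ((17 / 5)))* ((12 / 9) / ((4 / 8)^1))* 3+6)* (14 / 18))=-55248742914489813289328 / 9796875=-5639425114078705.02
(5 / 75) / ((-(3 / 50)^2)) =-500 / 27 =-18.52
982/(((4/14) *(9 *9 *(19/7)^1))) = 24059/1539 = 15.63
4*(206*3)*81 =200232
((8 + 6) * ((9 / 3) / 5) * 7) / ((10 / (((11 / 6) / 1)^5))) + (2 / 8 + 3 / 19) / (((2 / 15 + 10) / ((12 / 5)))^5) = 1485053798263451 / 12194292355200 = 121.78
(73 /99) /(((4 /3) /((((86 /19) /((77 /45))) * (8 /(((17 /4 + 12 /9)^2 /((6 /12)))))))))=13560480 /72241477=0.19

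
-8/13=-0.62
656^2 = 430336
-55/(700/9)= -99/140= -0.71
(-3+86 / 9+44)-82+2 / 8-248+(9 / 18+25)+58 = -7045 / 36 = -195.69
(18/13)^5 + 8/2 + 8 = 17.09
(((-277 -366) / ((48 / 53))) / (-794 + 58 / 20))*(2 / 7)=170395 / 664524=0.26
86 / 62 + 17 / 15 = 1172 / 465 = 2.52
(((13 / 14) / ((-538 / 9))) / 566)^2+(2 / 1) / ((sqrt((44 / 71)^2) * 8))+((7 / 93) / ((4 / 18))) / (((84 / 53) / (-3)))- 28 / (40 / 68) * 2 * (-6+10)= -11807170595324962611 / 30986881291347520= -381.04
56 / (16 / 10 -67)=-280 / 327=-0.86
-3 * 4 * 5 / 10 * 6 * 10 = -360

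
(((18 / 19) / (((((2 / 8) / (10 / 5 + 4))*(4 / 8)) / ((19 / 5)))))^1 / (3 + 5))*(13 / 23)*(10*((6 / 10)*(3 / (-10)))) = -12636 / 575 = -21.98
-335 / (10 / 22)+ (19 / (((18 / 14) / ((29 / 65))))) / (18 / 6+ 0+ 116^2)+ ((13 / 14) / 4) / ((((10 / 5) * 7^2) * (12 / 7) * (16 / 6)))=-145579959443729 / 197530744320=-737.00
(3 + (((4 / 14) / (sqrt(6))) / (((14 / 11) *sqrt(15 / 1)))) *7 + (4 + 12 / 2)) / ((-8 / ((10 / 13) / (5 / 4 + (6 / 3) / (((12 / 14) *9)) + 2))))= -135 / 379-99 *sqrt(10) / 68978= -0.36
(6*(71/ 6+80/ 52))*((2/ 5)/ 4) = 1043/ 130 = 8.02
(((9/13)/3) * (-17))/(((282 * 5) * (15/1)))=-17/91650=-0.00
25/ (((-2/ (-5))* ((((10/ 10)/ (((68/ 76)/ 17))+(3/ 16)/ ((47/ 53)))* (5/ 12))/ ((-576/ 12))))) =-5414400/ 14447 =-374.78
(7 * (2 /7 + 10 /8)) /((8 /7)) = 301 /32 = 9.41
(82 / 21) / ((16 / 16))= 82 / 21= 3.90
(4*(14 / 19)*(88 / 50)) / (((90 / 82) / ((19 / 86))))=50512 / 48375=1.04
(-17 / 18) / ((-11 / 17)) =289 / 198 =1.46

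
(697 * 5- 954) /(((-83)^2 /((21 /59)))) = 53151 /406451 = 0.13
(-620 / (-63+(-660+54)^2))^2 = 384400 / 134816011929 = 0.00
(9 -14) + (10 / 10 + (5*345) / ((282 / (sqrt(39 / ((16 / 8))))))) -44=-48 + 575*sqrt(78) / 188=-20.99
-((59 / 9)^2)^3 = -42180533641 / 531441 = -79370.12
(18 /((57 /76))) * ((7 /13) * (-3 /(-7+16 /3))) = 1512 /65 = 23.26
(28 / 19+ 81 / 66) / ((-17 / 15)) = -16935 / 7106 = -2.38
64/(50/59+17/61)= 230336/4053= 56.83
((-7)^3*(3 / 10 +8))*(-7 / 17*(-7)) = -1394981 / 170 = -8205.77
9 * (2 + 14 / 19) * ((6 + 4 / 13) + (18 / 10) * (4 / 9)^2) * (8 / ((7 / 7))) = 124736 / 95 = 1313.01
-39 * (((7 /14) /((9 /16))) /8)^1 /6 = -13 /18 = -0.72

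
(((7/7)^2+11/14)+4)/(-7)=-81/98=-0.83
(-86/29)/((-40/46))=989/290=3.41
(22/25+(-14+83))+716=19647/25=785.88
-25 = -25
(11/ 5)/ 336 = 11/ 1680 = 0.01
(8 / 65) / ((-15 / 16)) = -128 / 975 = -0.13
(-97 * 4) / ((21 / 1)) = -388 / 21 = -18.48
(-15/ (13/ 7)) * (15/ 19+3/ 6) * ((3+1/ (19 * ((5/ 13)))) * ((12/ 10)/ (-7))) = 131418/ 23465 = 5.60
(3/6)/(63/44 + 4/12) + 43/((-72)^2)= 352163/1207872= 0.29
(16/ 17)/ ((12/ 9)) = 12/ 17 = 0.71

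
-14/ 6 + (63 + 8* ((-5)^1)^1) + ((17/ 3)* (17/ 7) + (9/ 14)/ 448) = 215945/ 6272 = 34.43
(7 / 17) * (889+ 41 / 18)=112301 / 306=367.00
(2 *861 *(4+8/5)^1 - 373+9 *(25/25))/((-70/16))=-53024/25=-2120.96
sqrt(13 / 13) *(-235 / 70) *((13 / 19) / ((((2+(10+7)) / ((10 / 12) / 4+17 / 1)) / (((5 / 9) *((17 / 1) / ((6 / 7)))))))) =-21449155 / 935712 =-22.92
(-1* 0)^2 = 0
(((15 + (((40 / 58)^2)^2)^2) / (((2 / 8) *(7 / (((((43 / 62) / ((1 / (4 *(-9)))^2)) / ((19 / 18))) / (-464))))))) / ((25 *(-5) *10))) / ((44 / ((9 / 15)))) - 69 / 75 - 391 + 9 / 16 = -2574906544408765572156651 / 6579425914435867570000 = -391.36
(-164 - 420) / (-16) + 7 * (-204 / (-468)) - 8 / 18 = 9151 / 234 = 39.11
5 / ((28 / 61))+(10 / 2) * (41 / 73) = 28005 / 2044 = 13.70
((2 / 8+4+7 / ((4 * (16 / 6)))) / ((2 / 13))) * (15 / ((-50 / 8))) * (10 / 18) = -2041 / 48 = -42.52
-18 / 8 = -9 / 4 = -2.25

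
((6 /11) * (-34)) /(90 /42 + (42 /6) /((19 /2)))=-27132 /4213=-6.44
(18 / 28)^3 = 729 / 2744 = 0.27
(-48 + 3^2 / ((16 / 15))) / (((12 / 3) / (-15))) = 9495 / 64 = 148.36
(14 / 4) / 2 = 7 / 4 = 1.75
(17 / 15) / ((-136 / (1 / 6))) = -1 / 720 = -0.00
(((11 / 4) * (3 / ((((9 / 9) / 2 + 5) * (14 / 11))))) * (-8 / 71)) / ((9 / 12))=-0.18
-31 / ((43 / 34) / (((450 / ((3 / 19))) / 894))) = -78.14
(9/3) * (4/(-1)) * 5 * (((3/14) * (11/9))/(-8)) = 55/28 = 1.96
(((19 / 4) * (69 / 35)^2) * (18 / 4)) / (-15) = -271377 / 49000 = -5.54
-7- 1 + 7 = -1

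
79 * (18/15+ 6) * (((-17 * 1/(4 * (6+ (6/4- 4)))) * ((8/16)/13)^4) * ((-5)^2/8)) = -60435/12795328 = -0.00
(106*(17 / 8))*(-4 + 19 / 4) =2703 / 16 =168.94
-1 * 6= -6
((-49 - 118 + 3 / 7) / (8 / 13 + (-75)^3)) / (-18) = -7579 / 345515121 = -0.00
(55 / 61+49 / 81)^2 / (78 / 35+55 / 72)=15515678080 / 20455784469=0.76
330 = 330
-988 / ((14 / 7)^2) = -247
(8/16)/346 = 0.00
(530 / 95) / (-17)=-106 / 323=-0.33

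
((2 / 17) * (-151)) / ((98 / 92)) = -13892 / 833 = -16.68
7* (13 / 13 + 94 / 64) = 553 / 32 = 17.28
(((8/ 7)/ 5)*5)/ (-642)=-4/ 2247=-0.00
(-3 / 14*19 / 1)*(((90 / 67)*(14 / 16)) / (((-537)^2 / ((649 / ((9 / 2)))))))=-61655 / 25760964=-0.00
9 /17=0.53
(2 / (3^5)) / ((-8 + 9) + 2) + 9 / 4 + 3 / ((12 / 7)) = 2918 / 729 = 4.00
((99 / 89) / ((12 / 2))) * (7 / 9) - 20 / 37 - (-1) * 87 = 1711115 / 19758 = 86.60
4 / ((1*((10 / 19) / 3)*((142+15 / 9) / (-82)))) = -28044 / 2155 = -13.01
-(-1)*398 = 398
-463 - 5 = -468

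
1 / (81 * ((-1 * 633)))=-1 / 51273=-0.00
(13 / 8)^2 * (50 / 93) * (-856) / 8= -452075 / 2976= -151.91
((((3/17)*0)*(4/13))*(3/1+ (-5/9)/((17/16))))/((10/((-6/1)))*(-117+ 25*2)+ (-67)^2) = 0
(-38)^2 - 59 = 1385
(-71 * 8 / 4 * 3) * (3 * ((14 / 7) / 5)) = -2556 / 5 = -511.20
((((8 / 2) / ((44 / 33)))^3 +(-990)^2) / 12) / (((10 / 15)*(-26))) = -980127 / 208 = -4712.15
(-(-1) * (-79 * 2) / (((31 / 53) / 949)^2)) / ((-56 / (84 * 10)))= 5995598055330 / 961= 6238915770.37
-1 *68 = -68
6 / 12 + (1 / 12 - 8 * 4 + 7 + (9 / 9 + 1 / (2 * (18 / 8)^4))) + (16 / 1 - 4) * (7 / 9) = -369091 / 26244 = -14.06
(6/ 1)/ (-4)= -3/ 2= -1.50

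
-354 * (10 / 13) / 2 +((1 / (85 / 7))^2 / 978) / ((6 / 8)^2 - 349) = -34863007448846 / 256055986875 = -136.15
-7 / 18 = -0.39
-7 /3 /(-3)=7 /9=0.78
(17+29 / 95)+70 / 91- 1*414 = -488968 / 1235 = -395.93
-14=-14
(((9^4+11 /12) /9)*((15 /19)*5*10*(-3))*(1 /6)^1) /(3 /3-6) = 1968575 /684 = 2878.03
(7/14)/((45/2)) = 1/45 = 0.02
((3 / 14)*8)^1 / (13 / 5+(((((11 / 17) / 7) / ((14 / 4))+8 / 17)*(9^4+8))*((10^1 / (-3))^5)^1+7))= -48195 / 37771480108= -0.00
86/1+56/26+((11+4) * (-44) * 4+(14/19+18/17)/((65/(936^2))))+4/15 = 21651.12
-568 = -568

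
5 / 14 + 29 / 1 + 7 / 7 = 425 / 14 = 30.36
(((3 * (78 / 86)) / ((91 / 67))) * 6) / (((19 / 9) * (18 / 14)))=3618 / 817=4.43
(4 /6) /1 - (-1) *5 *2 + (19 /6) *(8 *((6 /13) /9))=1400 /117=11.97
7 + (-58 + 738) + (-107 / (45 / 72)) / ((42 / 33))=19337 / 35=552.49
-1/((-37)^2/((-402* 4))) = 1608/1369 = 1.17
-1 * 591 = -591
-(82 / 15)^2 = -6724 / 225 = -29.88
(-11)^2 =121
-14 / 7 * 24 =-48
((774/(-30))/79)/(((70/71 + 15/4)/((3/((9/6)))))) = -73272/531275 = -0.14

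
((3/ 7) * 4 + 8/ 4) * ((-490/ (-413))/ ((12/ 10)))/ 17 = 0.22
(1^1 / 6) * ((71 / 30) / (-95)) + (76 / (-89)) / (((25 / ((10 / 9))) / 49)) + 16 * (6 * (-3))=-441143759 / 1521900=-289.86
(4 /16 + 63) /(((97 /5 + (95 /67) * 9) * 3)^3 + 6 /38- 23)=180720967625 /2566239734247848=0.00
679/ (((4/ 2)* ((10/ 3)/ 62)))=63147/ 10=6314.70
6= 6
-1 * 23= -23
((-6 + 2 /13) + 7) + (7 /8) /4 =571 /416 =1.37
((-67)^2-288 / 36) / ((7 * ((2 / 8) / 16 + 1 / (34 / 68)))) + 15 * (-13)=110699 / 903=122.59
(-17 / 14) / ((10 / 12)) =-51 / 35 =-1.46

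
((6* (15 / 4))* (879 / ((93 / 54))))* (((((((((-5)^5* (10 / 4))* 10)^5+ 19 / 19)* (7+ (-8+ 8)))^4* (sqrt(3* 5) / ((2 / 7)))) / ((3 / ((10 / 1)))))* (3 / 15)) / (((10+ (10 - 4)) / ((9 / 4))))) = 20122224319417233230205161344816737146739476543594539934233480327102389254922003148976727970875799936377180* sqrt(15) / 31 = 2513969021862994123135302000000000000000000000000000000000000000000000000000000000000000000000000000000000.00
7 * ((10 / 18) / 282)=35 / 2538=0.01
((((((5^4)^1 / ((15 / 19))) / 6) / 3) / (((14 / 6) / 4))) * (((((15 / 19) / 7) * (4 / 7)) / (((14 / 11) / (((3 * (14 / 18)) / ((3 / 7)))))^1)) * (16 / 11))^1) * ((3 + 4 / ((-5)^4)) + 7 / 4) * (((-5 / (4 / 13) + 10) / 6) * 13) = -7729150 / 3969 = -1947.38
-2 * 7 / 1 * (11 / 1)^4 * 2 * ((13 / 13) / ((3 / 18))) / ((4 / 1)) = -614922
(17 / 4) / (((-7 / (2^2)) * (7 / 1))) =-17 / 49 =-0.35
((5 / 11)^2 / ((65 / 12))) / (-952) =-15 / 374374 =-0.00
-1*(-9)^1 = 9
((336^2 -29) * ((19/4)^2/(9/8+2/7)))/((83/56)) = 7986017452/6557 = 1217937.69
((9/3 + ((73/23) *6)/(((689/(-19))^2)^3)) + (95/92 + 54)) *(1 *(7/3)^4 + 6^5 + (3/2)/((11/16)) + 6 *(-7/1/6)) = 1985013335889824313771923897/4384810884916127897946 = 452702.15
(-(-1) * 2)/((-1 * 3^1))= -2/3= -0.67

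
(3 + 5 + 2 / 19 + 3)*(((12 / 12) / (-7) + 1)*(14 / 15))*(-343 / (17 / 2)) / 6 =-59.75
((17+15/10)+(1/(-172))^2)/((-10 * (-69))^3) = 36487/647907350400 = 0.00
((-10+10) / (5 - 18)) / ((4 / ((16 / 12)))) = 0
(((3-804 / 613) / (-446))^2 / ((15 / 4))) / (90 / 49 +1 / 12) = 41992020 / 21097190142529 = 0.00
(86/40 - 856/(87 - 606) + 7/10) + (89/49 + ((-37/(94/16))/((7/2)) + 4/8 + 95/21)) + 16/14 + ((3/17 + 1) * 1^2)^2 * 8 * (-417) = -31825214903749/6908585460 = -4606.62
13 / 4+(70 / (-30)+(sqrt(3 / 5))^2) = 91 / 60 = 1.52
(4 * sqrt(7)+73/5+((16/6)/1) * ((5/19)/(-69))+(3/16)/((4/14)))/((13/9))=36 * sqrt(7)/13+9594053/908960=17.88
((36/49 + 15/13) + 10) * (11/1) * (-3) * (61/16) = -15244449/10192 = -1495.73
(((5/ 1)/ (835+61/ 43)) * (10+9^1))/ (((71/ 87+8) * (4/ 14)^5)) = 121900485/ 18015296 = 6.77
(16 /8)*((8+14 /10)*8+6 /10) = 758 /5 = 151.60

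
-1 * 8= -8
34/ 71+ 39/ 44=4265/ 3124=1.37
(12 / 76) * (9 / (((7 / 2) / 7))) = 54 / 19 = 2.84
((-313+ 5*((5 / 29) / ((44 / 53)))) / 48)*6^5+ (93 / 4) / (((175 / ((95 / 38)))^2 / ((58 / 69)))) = -3633797421319 / 71902600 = -50537.78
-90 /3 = -30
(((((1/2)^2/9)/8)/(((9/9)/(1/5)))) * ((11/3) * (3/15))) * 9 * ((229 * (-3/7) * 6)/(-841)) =7557/2354800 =0.00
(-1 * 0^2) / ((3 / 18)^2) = 0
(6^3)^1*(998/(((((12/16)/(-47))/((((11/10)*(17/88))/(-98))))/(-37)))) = -265534866/245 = -1083815.78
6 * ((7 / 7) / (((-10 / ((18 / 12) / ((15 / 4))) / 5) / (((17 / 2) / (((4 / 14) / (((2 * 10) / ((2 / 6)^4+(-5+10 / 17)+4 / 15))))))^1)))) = 172.77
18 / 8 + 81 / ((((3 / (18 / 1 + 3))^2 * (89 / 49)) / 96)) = 74681505 / 356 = 209779.51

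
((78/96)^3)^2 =4826809/16777216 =0.29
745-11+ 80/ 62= 22794/ 31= 735.29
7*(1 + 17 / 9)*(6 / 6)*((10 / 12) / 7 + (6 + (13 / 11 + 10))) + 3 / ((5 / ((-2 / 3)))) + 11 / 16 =350.15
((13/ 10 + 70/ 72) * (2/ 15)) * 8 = 1636/ 675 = 2.42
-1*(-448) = 448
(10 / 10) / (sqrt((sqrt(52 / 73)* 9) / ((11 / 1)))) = 13^(3 / 4)* sqrt(22)* 73^(1 / 4) / 78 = 1.20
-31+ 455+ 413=837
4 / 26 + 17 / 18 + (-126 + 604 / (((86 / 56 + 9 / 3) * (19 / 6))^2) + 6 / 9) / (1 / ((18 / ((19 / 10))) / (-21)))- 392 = -335.68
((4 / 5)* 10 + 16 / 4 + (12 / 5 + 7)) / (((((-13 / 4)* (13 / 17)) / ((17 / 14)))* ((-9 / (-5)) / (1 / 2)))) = -30923 / 10647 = -2.90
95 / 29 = 3.28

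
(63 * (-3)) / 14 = -27 / 2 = -13.50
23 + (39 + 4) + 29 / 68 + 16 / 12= 13823 / 204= 67.76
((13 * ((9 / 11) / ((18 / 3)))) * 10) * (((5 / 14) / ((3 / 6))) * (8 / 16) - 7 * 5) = -94575 / 154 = -614.12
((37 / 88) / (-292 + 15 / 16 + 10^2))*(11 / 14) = -37 / 21399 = -0.00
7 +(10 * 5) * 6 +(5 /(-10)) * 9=605 /2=302.50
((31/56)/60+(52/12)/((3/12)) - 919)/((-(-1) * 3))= -3029569/10080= -300.55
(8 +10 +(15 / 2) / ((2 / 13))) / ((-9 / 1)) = -89 / 12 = -7.42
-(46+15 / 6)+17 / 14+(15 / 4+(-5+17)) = -883 / 28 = -31.54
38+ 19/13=513/13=39.46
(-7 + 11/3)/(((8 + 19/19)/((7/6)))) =-35/81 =-0.43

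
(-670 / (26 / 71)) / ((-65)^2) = -4757 / 10985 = -0.43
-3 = -3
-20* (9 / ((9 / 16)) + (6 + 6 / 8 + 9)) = -635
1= 1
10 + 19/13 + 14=331/13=25.46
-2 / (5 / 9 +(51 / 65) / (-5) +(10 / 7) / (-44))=-5.46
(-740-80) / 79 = -820 / 79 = -10.38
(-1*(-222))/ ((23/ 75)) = 16650/ 23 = 723.91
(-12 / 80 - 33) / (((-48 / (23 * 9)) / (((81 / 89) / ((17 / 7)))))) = 1525797 / 28480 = 53.57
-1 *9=-9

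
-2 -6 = -8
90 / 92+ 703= 32383 / 46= 703.98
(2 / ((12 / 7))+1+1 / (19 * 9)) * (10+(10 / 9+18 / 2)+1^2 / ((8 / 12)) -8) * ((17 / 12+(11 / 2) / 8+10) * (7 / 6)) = 740336345 / 1772928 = 417.58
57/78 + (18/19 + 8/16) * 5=1968/247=7.97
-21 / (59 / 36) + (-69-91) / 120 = -2504 / 177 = -14.15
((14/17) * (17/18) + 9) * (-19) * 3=-1672/3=-557.33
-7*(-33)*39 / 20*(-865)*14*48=-261837576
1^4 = 1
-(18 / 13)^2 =-324 / 169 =-1.92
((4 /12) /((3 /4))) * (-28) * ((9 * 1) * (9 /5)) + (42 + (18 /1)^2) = 822 /5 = 164.40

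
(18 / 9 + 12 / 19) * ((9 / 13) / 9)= 0.20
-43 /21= -2.05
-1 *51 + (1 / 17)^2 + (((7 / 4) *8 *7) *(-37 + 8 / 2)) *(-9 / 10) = 4132127 / 1445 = 2859.60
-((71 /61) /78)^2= -5041 /22638564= -0.00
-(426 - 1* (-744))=-1170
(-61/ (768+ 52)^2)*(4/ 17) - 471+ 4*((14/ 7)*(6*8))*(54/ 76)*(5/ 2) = 11462233541/ 54296300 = 211.11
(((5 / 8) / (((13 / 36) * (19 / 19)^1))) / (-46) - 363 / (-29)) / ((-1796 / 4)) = -432843 / 15573116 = -0.03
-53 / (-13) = 53 / 13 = 4.08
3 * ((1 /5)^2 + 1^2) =78 /25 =3.12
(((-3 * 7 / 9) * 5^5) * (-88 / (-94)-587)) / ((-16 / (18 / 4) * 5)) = -361528125 / 1504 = -240377.74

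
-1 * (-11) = 11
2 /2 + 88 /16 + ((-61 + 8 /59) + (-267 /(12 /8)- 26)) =-258.36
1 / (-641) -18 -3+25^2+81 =439084 / 641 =685.00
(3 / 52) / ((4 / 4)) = 3 / 52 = 0.06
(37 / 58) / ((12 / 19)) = 703 / 696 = 1.01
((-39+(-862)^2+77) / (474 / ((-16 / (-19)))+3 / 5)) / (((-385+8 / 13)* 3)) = -128800880 / 112627383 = -1.14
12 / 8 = 3 / 2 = 1.50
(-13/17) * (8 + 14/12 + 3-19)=533/102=5.23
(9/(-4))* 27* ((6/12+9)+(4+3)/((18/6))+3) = -7209/8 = -901.12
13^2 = 169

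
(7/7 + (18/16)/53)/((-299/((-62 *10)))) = 67115/31694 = 2.12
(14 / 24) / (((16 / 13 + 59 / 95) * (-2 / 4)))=-8645 / 13722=-0.63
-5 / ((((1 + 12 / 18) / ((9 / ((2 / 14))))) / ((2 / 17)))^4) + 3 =-20384517081 / 10440125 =-1952.52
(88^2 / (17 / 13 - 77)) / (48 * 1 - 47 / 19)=-239096 / 106395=-2.25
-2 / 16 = -1 / 8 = -0.12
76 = 76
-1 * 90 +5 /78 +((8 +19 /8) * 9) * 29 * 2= 5325.81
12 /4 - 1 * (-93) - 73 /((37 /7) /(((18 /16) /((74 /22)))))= 91.38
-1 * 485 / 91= -485 / 91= -5.33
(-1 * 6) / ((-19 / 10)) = 60 / 19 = 3.16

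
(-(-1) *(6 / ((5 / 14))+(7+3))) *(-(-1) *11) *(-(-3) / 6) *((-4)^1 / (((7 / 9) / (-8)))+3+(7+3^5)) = 1517483 / 35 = 43356.66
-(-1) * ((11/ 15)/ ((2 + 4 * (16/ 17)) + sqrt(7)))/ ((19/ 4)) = 10472/ 308655 - 12716 * sqrt(7)/ 2160585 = 0.02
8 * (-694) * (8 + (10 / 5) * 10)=-155456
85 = 85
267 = 267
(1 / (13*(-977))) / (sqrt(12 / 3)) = -1 / 25402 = -0.00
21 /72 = 7 /24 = 0.29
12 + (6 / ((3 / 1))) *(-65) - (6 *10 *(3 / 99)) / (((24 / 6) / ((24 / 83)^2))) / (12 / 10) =-8944322 / 75779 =-118.03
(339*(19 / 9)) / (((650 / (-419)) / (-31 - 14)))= 2698779 / 130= 20759.84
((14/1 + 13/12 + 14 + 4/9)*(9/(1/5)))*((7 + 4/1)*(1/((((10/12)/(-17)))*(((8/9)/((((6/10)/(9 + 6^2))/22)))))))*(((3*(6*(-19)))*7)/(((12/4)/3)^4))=194678883/400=486697.21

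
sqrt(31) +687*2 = sqrt(31) +1374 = 1379.57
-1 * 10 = -10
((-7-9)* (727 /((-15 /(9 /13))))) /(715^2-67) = 5816 /5537545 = 0.00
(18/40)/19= 9/380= 0.02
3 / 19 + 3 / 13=96 / 247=0.39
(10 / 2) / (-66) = -5 / 66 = -0.08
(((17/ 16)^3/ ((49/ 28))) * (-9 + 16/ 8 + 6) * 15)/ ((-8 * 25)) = 14739/ 286720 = 0.05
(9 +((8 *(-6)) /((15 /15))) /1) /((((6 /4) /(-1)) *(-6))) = -13 /3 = -4.33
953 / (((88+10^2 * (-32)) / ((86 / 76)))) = -40979 / 118256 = -0.35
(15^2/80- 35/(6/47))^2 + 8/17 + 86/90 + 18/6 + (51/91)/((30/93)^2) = 2187370746289/29702400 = 73642.90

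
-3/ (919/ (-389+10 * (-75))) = 3417/ 919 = 3.72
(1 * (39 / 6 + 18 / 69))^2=96721 / 2116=45.71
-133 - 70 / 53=-7119 / 53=-134.32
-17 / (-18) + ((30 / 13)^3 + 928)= 37222037 / 39546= 941.23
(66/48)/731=11/5848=0.00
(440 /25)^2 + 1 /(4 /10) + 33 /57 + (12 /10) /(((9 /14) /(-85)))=439391 /2850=154.17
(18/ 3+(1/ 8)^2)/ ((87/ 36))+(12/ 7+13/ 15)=247019/ 48720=5.07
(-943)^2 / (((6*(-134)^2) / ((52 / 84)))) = 11560237 / 2262456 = 5.11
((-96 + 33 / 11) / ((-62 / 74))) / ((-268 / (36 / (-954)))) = 111 / 7102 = 0.02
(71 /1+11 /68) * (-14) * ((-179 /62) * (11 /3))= 10546.48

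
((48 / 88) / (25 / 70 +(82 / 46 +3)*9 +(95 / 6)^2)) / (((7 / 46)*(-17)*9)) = -25392 / 318755525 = -0.00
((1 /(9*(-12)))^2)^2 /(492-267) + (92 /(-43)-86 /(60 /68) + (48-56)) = -141639145136597 /1316273068800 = -107.61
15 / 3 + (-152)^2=23109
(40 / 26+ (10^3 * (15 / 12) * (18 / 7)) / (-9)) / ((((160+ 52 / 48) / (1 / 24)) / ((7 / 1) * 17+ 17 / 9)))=-17603840 / 1583127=-11.12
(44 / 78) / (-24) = -11 / 468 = -0.02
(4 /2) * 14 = 28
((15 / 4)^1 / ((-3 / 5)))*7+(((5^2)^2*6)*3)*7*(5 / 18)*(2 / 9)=173425 / 36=4817.36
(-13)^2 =169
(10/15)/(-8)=-1/12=-0.08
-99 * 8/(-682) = 1.16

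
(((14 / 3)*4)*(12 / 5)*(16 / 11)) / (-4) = -896 / 55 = -16.29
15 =15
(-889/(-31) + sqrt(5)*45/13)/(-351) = -889/10881- 5*sqrt(5)/507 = -0.10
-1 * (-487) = 487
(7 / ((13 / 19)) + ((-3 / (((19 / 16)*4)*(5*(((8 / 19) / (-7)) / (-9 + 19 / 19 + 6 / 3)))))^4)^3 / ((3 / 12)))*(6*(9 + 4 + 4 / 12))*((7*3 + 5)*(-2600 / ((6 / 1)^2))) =-169127123843335025011518784 / 17578125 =-9621454156420836978.43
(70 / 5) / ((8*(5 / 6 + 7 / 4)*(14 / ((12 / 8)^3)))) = 81 / 496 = 0.16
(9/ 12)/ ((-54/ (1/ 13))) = -1/ 936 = -0.00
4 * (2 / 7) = 8 / 7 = 1.14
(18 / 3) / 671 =6 / 671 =0.01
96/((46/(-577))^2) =7990296/529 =15104.53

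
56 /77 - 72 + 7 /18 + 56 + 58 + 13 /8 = 35435 /792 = 44.74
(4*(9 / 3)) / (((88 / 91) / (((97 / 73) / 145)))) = 26481 / 232870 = 0.11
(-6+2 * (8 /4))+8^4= 4094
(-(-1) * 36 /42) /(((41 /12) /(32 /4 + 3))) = 792 /287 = 2.76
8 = 8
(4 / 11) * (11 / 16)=1 / 4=0.25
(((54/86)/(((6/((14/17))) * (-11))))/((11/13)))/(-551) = 819/48736501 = 0.00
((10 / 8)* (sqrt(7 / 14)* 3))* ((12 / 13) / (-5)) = -9* sqrt(2) / 26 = -0.49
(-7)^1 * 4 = -28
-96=-96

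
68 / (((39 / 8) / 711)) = 128928 / 13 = 9917.54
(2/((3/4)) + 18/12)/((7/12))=50/7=7.14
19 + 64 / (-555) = 10481 / 555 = 18.88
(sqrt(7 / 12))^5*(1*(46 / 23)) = 49*sqrt(21) / 432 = 0.52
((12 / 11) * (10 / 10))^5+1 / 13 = 3395867 / 2093663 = 1.62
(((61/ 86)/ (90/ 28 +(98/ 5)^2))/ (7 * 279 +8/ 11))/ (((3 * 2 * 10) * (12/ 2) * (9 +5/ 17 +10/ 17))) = 57035/ 216504860520384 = 0.00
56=56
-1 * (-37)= 37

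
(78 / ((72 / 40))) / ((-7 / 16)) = -2080 / 21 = -99.05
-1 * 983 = -983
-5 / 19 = -0.26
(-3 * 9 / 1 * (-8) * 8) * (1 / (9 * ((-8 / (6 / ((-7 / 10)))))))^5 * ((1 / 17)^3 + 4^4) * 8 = 20962150000 / 247718373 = 84.62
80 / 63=1.27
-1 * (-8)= 8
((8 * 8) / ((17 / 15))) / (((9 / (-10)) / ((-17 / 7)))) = 3200 / 21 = 152.38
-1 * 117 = -117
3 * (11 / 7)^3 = 11.64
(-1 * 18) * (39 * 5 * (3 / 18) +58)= -1629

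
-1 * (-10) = 10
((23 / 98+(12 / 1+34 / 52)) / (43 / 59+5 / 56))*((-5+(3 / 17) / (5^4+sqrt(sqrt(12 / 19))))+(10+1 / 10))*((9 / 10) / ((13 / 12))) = -16348162500000*19^(3 / 4)*sqrt(2)*3^(1 / 4) / 52532990875026700493 - 83702592*19^(1 / 4)*sqrt(2)*3^(3 / 4) / 52532990875026700493+52314120000*sqrt(57) / 52532990875026700493+17533736353228211102736 / 262664954375133502465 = 66.75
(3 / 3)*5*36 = 180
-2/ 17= -0.12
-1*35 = -35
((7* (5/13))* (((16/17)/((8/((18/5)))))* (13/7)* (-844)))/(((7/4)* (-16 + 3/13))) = 1579968/24395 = 64.77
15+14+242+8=279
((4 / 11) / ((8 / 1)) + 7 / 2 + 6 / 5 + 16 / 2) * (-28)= -19628 / 55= -356.87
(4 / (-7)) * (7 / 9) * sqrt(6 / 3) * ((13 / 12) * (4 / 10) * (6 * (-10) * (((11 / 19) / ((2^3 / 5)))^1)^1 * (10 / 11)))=650 * sqrt(2) / 171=5.38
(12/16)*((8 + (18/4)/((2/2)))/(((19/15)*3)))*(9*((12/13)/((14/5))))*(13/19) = 50625/10108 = 5.01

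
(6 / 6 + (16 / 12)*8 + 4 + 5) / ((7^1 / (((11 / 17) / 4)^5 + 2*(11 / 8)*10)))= 413161119767 / 5088767488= 81.19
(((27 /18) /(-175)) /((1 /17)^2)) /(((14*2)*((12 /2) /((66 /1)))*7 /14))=-9537 /4900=-1.95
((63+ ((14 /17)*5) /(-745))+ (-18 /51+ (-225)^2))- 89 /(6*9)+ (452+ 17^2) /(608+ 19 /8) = 1781806083563 /35152974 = 50687.21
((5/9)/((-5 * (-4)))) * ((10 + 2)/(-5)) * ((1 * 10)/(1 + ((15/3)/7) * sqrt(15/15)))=-7/18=-0.39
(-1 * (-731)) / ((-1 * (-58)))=731 / 58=12.60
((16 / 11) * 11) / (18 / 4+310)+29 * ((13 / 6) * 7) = 439.88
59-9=50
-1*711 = -711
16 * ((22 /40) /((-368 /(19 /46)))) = -209 /21160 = -0.01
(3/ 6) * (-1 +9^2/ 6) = 25/ 4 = 6.25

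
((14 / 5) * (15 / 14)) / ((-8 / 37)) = -13.88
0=0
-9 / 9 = -1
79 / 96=0.82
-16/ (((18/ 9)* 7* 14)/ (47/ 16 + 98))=-1615/ 196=-8.24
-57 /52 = -1.10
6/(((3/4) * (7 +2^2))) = 8/11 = 0.73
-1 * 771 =-771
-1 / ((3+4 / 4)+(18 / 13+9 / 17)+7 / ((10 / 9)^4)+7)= -0.06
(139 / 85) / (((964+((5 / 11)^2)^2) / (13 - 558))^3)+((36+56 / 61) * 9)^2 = 110397.94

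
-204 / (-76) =51 / 19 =2.68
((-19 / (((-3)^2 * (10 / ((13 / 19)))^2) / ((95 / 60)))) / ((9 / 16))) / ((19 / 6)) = -338 / 38475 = -0.01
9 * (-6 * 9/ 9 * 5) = -270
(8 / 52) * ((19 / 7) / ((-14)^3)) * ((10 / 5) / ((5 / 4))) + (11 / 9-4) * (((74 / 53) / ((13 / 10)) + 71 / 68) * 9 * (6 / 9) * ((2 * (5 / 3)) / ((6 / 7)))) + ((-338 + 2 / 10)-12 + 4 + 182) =-457241893963 / 1518637302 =-301.09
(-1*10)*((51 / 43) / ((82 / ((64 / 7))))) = -16320 / 12341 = -1.32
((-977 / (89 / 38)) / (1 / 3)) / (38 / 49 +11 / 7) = -5457522 / 10235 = -533.22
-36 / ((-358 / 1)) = 18 / 179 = 0.10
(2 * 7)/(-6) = -7/3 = -2.33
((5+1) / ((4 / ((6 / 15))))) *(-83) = -249 / 5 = -49.80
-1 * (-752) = 752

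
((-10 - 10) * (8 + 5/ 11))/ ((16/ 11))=-465/ 4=-116.25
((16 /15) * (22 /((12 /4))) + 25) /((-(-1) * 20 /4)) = 1477 /225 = 6.56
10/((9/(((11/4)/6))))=55/108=0.51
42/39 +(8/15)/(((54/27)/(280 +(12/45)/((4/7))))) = 221914/2925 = 75.87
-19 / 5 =-3.80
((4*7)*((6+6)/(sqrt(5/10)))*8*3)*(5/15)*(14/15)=12544*sqrt(2)/5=3547.98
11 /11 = 1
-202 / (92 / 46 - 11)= 22.44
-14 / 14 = -1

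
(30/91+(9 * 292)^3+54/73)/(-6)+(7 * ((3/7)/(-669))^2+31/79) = -78945231403960445112/26097630013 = -3024996191.79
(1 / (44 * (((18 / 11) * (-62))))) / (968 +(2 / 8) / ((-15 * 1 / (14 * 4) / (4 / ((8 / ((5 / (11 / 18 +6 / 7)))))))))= -185 / 798100704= -0.00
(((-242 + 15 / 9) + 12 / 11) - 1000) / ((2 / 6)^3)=-33459.55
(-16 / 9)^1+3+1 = 20 / 9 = 2.22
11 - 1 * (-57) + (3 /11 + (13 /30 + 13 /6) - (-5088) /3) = 97178 /55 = 1766.87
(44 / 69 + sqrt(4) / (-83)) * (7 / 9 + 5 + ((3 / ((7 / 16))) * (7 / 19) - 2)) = 3788092 / 979317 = 3.87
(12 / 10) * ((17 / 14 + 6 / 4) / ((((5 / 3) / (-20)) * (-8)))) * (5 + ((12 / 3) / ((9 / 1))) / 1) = 133 / 5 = 26.60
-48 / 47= -1.02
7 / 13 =0.54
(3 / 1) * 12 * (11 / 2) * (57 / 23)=11286 / 23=490.70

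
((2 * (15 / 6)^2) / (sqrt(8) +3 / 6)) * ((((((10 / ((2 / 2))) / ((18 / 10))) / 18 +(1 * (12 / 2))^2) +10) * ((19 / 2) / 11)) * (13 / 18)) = -67925 / 2916 +67925 * sqrt(2) / 729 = 108.48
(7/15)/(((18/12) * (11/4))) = 56/495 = 0.11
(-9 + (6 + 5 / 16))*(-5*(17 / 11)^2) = 62135 / 1936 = 32.09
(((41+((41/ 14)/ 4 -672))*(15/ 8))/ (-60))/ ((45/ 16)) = 2353/ 336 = 7.00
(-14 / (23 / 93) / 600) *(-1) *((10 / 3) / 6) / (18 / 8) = 0.02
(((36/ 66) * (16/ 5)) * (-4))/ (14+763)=-128/ 14245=-0.01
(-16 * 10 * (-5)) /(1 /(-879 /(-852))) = 58600 /71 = 825.35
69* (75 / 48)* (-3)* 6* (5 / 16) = -77625 / 128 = -606.45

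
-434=-434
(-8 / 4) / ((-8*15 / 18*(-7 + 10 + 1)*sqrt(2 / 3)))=3*sqrt(6) / 80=0.09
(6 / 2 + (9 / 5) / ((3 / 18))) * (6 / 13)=414 / 65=6.37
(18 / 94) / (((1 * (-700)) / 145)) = -261 / 6580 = -0.04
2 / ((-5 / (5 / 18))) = -1 / 9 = -0.11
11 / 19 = 0.58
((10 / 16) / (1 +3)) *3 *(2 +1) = 45 / 32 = 1.41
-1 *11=-11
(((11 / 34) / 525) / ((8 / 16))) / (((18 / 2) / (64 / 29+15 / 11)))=67 / 137025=0.00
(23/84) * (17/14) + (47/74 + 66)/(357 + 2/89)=717738017/1382593800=0.52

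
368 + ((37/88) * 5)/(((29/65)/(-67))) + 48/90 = 2022331/38280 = 52.83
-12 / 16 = -3 / 4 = -0.75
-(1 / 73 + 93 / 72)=-2287 / 1752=-1.31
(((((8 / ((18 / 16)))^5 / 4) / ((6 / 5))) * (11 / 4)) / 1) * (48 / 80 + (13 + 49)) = 652158.43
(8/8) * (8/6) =4/3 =1.33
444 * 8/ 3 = 1184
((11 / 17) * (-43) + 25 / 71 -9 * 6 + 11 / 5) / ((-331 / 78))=18.68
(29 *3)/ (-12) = -29/ 4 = -7.25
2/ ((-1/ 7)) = -14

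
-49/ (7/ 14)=-98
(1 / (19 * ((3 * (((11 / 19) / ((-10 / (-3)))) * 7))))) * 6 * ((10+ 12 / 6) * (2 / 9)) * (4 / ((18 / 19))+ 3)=10400 / 6237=1.67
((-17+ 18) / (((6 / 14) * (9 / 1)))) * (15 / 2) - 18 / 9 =-1 / 18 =-0.06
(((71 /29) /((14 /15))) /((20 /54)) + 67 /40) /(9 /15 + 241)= 71111 /1961792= 0.04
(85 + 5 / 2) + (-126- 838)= -1753 / 2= -876.50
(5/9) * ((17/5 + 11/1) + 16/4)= 92/9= 10.22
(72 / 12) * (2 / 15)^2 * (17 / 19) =136 / 1425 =0.10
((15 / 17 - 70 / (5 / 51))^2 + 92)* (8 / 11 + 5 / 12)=22196051267 / 38148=581840.50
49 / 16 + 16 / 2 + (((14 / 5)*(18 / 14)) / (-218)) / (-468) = 1254049 / 113360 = 11.06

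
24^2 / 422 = 1.36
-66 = -66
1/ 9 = 0.11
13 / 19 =0.68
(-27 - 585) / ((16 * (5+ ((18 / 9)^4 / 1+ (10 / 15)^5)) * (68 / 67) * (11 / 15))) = -439587 / 180752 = -2.43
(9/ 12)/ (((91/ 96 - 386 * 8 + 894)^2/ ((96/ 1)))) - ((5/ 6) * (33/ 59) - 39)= 201541961471819/ 5230249002502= 38.53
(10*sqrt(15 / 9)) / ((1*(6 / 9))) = 5*sqrt(15) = 19.36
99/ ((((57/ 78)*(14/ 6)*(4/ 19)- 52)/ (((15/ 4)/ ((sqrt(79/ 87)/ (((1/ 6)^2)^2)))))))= -715*sqrt(6873)/ 10182784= -0.01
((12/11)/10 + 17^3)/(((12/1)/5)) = 270221/132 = 2047.13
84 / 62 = 42 / 31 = 1.35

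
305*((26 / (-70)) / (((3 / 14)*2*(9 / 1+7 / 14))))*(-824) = 1306864 / 57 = 22927.44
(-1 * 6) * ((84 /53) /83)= -504 /4399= -0.11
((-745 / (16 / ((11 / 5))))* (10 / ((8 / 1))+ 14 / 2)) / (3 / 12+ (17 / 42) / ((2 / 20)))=-1135827 / 5776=-196.65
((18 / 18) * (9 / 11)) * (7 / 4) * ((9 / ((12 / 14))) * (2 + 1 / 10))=27783 / 880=31.57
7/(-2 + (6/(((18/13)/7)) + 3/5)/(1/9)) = 35/1382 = 0.03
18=18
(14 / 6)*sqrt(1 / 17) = 7*sqrt(17) / 51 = 0.57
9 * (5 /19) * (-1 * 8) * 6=-2160 /19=-113.68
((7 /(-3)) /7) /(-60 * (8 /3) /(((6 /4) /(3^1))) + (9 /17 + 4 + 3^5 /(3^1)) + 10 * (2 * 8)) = 17 /3798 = 0.00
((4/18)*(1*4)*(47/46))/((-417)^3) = -188/15009924591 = -0.00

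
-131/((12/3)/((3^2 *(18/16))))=-10611/32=-331.59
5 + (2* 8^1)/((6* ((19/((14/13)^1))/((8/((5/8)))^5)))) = 51938.75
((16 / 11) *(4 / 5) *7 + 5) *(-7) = -5061 / 55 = -92.02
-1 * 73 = -73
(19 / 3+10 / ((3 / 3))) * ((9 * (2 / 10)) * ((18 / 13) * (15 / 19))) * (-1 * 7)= -55566 / 247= -224.96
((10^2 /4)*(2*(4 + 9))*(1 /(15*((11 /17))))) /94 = 1105 /1551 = 0.71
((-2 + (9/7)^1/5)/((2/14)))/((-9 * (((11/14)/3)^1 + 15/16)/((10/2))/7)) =47824/1209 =39.56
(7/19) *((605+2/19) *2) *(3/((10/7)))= 1690059/1805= 936.32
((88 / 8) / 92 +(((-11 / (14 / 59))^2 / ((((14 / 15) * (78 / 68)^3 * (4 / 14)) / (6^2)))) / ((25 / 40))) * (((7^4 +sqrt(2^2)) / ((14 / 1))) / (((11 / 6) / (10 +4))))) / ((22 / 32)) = 1451856221855764 / 2476019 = 586367157.06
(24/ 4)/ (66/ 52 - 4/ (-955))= 148980/ 31619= 4.71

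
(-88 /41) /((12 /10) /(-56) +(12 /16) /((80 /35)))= -197120 /28167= -7.00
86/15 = 5.73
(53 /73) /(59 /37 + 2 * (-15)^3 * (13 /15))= -1961 /15796543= -0.00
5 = 5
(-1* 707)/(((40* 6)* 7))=-101/240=-0.42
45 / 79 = 0.57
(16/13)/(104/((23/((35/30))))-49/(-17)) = 18768/124397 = 0.15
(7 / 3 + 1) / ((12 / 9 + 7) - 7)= 5 / 2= 2.50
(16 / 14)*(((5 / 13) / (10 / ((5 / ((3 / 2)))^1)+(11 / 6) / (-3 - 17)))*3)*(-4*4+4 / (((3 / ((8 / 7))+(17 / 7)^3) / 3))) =-10241049600 / 1477015813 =-6.93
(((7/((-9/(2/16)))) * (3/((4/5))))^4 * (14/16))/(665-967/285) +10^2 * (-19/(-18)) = 4507957567618025/42706956976128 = 105.56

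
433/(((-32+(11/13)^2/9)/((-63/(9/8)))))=36881208/48551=759.64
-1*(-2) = 2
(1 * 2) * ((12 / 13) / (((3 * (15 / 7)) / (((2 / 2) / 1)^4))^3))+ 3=1187369 / 394875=3.01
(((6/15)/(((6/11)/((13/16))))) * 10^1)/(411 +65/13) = 11/768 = 0.01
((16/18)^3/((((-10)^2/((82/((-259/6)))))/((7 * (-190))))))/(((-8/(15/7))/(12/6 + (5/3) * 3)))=-99712/2997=-33.27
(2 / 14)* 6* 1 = 0.86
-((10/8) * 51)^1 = -255/4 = -63.75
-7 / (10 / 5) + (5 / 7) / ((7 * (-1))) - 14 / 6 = -1745 / 294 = -5.94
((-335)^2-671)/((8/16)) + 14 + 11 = 223133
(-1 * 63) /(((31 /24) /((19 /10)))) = -92.67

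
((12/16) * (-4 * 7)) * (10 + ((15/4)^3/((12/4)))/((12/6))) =-50505/128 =-394.57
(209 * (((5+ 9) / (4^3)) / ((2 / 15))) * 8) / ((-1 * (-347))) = 21945 / 2776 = 7.91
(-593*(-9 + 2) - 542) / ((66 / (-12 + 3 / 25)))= -32481 / 50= -649.62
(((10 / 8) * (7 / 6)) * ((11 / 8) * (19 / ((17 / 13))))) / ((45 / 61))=1160159 / 29376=39.49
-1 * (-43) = 43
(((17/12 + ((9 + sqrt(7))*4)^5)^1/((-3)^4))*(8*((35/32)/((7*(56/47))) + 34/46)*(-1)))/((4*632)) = -7457.94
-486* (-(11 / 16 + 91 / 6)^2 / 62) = 15636267 / 7936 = 1970.30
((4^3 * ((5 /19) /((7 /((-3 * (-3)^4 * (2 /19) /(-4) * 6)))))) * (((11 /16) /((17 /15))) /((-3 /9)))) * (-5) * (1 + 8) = 324769500 /42959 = 7559.99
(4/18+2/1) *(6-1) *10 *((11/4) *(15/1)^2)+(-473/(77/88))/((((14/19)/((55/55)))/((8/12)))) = 10034354/147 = 68260.91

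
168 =168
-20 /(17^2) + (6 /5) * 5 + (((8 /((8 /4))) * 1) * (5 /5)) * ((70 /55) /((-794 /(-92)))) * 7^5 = 9920.02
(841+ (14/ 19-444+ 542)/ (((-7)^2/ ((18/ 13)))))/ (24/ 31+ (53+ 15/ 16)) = 723620848/ 46919873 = 15.42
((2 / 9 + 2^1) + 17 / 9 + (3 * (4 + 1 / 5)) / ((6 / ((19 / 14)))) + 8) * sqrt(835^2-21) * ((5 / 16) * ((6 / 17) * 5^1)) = 13465 * sqrt(174301) / 816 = 6889.16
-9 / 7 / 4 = -9 / 28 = -0.32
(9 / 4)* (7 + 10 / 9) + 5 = 23.25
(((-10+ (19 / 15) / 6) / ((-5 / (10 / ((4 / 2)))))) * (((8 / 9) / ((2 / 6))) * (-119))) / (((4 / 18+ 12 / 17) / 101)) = -360017126 / 1065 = -338044.25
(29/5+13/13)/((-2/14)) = -47.60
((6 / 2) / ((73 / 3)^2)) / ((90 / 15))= 9 / 10658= 0.00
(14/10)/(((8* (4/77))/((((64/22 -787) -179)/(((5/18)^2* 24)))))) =-7007931/4000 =-1751.98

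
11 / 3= 3.67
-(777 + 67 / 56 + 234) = -56683 / 56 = -1012.20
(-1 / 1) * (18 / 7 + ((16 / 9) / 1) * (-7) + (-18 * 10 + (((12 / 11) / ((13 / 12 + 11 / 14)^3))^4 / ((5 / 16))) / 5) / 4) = 54.87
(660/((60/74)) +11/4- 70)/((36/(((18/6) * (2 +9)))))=32857/48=684.52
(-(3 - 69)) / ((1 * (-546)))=-11 / 91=-0.12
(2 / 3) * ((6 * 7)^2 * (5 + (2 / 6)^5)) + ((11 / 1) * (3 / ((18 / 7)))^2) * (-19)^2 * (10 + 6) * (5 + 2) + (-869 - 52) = 49435979 / 81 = 610320.73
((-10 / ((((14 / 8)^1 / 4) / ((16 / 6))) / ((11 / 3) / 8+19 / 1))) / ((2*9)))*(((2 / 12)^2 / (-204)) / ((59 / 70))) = 23350 / 2193561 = 0.01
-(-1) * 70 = 70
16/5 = 3.20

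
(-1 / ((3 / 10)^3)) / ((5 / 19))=-3800 / 27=-140.74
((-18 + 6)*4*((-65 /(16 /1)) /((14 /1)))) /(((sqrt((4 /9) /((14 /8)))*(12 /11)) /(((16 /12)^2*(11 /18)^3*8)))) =951665*sqrt(7) /30618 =82.23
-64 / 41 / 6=-0.26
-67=-67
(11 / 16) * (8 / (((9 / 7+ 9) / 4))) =77 / 36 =2.14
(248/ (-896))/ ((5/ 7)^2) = -217/ 400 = -0.54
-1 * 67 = -67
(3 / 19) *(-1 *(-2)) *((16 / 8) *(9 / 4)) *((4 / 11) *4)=432 / 209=2.07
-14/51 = -0.27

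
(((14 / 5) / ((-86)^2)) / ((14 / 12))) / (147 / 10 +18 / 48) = 8 / 371649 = 0.00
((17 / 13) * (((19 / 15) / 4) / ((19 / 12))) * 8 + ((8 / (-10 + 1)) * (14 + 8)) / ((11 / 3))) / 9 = -632 / 1755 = -0.36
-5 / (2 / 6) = -15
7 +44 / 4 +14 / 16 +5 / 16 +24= 691 / 16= 43.19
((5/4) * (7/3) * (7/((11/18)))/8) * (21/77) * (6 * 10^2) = 165375/242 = 683.37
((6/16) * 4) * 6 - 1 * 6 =3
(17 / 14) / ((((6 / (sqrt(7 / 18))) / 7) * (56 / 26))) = 221 * sqrt(14) / 2016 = 0.41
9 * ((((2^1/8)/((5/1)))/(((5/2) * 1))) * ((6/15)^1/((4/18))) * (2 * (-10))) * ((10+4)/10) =-1134/125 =-9.07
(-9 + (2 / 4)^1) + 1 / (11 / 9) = -169 / 22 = -7.68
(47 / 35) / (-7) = -47 / 245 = -0.19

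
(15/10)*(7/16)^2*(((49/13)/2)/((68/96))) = 21609/28288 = 0.76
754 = 754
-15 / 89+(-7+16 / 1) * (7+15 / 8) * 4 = 56841 / 178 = 319.33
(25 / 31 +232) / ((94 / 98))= 353633 / 1457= 242.71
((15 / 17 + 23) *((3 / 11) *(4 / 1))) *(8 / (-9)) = -12992 / 561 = -23.16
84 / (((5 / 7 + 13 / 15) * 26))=2205 / 1079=2.04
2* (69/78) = 23/13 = 1.77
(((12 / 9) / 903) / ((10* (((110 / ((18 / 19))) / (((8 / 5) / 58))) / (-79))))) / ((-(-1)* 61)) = -632 / 13910752625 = -0.00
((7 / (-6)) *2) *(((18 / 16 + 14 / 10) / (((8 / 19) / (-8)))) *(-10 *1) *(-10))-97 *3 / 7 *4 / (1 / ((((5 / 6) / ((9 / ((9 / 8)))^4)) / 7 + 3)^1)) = 3219885649 / 301056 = 10695.30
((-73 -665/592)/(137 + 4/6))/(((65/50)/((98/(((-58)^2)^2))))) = -4607505/1284603359936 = -0.00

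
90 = 90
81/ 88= 0.92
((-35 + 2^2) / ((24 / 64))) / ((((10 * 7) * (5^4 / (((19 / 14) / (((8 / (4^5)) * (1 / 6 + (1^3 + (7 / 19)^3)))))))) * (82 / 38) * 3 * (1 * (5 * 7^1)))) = -39300643328 / 33006959671875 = -0.00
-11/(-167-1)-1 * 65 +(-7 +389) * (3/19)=-14743/3192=-4.62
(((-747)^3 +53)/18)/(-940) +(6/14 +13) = 24648.93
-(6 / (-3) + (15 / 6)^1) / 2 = -0.25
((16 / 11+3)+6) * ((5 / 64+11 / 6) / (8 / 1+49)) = 42205 / 120384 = 0.35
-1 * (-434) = 434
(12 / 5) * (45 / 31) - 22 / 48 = 2251 / 744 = 3.03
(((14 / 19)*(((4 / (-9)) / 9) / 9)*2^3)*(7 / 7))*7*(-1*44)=137984 / 13851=9.96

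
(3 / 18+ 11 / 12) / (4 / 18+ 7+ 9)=39 / 584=0.07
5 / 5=1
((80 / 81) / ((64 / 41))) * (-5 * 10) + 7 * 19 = 16421 / 162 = 101.36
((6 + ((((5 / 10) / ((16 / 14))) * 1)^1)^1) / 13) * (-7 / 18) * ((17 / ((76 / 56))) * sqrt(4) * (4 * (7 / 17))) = -35329 / 4446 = -7.95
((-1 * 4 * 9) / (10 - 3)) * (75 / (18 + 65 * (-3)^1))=900 / 413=2.18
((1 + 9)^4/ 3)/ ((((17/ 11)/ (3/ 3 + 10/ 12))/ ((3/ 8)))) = 75625/ 51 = 1482.84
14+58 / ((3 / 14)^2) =11494 / 9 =1277.11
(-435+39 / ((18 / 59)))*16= -14744 / 3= -4914.67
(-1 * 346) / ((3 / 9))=-1038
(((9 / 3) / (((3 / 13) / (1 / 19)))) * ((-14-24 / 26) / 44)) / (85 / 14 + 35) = -679 / 120175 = -0.01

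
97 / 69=1.41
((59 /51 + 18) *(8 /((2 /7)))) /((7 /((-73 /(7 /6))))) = -570568 /119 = -4794.69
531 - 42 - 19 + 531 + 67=1068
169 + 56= 225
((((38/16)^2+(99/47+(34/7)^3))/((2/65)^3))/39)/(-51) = -2666384001125/1262854656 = -2111.39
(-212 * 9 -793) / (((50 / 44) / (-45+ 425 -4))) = -22342672 / 25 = -893706.88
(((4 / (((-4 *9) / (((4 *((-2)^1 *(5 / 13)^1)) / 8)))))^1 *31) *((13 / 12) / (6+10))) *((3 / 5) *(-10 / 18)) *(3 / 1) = -155 / 1728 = -0.09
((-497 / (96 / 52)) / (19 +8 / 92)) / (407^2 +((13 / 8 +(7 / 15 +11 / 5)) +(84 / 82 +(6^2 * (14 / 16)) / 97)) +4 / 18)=-136383261 / 1601819015891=-0.00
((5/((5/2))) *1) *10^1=20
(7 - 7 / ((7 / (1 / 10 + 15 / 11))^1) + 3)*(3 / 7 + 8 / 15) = 31613 / 3850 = 8.21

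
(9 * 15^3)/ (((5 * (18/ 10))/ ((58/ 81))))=7250/ 3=2416.67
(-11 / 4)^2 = 121 / 16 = 7.56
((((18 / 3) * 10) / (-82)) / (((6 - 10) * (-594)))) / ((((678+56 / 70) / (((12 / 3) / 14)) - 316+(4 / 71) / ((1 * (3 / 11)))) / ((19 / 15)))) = -6745 / 35620274052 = -0.00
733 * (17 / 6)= 2076.83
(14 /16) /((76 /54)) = 189 /304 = 0.62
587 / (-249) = -2.36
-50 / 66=-25 / 33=-0.76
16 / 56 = 2 / 7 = 0.29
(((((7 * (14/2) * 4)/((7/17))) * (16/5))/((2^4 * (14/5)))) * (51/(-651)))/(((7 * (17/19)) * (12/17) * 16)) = -5491/145824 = -0.04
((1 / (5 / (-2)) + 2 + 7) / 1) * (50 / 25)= 86 / 5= 17.20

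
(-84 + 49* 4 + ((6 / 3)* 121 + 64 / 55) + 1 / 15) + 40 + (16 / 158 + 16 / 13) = 396.56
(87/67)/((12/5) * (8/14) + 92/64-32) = -16240/365083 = -0.04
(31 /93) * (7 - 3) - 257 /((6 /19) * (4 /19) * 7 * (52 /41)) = -3792209 /8736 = -434.09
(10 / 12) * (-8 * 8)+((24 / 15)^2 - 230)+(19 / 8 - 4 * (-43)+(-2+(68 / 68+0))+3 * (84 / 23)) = -1330897 / 13800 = -96.44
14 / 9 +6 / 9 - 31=-259 / 9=-28.78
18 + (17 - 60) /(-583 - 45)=11347 /628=18.07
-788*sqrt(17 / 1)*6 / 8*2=-1182*sqrt(17)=-4873.51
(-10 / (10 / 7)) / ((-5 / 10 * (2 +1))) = 14 / 3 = 4.67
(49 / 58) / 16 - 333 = -308975 / 928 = -332.95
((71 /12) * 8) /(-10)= -71 /15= -4.73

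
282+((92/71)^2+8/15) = 21490718/75615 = 284.21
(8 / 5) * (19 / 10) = 76 / 25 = 3.04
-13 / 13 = -1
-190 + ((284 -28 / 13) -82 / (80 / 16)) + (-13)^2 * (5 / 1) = 59829 / 65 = 920.45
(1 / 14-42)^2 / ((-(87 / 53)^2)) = -967894321 / 1483524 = -652.43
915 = 915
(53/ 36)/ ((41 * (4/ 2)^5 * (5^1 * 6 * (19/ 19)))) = 53/ 1416960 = 0.00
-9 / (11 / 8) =-72 / 11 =-6.55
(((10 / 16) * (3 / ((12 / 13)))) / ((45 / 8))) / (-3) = -13 / 108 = -0.12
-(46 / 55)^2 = -2116 / 3025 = -0.70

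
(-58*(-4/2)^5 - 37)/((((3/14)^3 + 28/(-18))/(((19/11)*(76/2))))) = -32433701328/419903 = -77240.94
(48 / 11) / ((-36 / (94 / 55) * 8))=-47 / 1815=-0.03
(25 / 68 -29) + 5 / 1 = -1607 / 68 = -23.63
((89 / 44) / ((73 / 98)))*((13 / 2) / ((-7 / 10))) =-40495 / 1606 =-25.21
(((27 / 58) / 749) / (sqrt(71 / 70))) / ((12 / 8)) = 9 * sqrt(4970) / 1542191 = 0.00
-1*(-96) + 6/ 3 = 98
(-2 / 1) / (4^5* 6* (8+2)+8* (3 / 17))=-17 / 522252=-0.00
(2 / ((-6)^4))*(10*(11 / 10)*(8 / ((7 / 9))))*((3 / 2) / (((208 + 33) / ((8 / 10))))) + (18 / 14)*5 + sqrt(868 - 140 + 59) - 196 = -4797083 / 25305 + sqrt(787) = -161.52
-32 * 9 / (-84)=24 / 7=3.43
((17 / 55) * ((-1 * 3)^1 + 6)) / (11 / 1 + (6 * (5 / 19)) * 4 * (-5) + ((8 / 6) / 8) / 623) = -0.05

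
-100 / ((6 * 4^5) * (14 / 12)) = -25 / 1792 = -0.01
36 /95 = 0.38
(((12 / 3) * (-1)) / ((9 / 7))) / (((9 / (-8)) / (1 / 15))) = 0.18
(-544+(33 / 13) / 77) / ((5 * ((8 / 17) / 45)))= -7573653 / 728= -10403.37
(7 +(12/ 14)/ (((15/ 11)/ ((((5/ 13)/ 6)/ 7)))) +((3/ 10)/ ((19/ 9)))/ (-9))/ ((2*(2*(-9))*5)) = -2537987/ 65356200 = -0.04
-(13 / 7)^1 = -13 / 7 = -1.86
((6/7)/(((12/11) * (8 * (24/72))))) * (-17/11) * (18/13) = -0.63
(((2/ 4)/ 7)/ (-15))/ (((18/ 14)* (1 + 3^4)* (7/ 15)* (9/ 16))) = -4/ 23247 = -0.00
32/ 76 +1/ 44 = 371/ 836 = 0.44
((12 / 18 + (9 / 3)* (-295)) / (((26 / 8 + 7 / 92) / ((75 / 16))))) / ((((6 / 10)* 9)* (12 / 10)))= -38136875 / 198288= -192.33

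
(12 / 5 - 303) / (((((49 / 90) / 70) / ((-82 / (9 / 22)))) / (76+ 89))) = 8947659600 / 7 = 1278237085.71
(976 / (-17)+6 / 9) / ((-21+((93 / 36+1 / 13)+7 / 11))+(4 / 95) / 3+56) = -157259960 / 106171851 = -1.48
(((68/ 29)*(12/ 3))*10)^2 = 7398400/ 841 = 8797.15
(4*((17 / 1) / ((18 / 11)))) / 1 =374 / 9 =41.56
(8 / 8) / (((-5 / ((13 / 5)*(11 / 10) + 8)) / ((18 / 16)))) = -4887 / 2000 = -2.44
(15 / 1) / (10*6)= 1 / 4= 0.25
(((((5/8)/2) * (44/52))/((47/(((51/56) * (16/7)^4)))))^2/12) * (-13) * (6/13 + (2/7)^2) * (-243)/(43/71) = 1026041975547494400/222191456704074403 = 4.62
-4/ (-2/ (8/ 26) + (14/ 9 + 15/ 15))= 1.01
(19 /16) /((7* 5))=19 /560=0.03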